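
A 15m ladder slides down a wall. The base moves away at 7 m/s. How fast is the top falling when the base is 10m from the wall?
14√5/5 ≈ 6.261 m/s

x² + y² = 15²
2x·dx/dt + 2y·dy/dt = 0
dy/dt = -x/y · dx/dt = -10/(5√5) · 7 = -14√5/5 m/s
The top is descending at 14√5/5 ≈ 6.261 m/s.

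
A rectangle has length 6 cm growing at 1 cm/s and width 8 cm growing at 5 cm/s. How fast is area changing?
38 cm²/s

A = lw
dA/dt = w·dl/dt + l·dw/dt = 8·1 + 6·5 = 38 cm²/s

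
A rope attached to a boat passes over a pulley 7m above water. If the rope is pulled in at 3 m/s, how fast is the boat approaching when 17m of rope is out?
17√15/20 ≈ 3.292 m/s

rope² = x² + 7²
x = √(17² - 7²) = 4√15
dx/dt = (rope/x) · d(rope)/dt = (17/(4√15)) · (-3) = -17√15/20 m/s
The boat approaches at 17√15/20 ≈ 3.292 m/s.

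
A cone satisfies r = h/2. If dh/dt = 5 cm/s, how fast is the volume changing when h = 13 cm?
845π/4 cm³/s

V = (1/3)π(h/2)²h = πh³/12
dV/dt = πh²/4 · 5
At h = 13: dV/dt = 845π/4 cm³/s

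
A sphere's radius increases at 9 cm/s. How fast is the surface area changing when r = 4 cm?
288π cm²/s

S = 4πr²
dS/dt = dS/dr · dr/dt = 8πr · 9
At r = 4: dS/dt = 288π cm²/s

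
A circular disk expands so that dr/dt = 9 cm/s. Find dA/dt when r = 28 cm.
504π cm²/s

A = πr²
dA/dt = 2πr · dr/dt = 2π(28)(9) = 504π cm²/s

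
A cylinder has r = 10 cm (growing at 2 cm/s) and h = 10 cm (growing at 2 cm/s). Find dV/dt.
600π cm³/s

V = πr²h
dV/dt = 2πrh·dr/dt + πr²·dh/dt
= 2π(10)(10)(2) + π(10)²(2)
= 600π cm³/s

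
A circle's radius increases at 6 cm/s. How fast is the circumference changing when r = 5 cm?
12π cm/s

C = 2πr
dC/dt = 2π · dr/dt = 2π · 6 = 12π cm/s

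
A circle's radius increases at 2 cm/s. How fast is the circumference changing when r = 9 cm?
4π cm/s

C = 2πr
dC/dt = 2π · dr/dt = 2π · 2 = 4π cm/s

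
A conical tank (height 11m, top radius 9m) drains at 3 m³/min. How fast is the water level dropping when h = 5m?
121/(675π) ≈ 0.05706 m/min

r/h = 9/11, so r = (9/11)h
V = (1/3)πr²h = (1/3)π((9/11)h)²h = (27/121)πh³
dV/dh = (81/121)πh²
dh/dt = (dV/dt)/(dV/dh) = -3/((81/121)π·5²) = -121/(675π) m/min
The level is dropping at 121/(675π) ≈ 0.05706 m/min.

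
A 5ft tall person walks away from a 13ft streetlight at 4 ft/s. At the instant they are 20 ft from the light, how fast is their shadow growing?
5/2 ft/s

By similar triangles: 13/(x+s) = 5/s
Solving: s = 5x/8
ds/dt = 5/8 · dx/dt = 5/8 · 4 = 5/2 ft/s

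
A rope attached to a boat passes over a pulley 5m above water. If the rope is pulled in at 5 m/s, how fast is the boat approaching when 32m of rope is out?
160√111/333 ≈ 5.062 m/s

rope² = x² + 5²
x = √(32² - 5²) = 3√111
dx/dt = (rope/x) · d(rope)/dt = (32/(3√111)) · (-5) = -160√111/333 m/s
The boat approaches at 160√111/333 ≈ 5.062 m/s.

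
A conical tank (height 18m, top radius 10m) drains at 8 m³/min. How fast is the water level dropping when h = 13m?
648/(4225π) ≈ 0.04882 m/min

r/h = 10/18, so r = (5/9)h
V = (1/3)πr²h = (1/3)π((5/9)h)²h = (25/243)πh³
dV/dh = (25/81)πh²
dh/dt = (dV/dt)/(dV/dh) = -8/((25/81)π·13²) = -648/(4225π) m/min
The level is dropping at 648/(4225π) ≈ 0.04882 m/min.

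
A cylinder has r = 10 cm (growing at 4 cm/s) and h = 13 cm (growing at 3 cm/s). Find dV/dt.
1340π cm³/s

V = πr²h
dV/dt = 2πrh·dr/dt + πr²·dh/dt
= 2π(10)(13)(4) + π(10)²(3)
= 1340π cm³/s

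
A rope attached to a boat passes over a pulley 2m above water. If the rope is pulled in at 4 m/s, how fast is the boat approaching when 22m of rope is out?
11√30/15 ≈ 4.017 m/s

rope² = x² + 2²
x = √(22² - 2²) = 4√30
dx/dt = (rope/x) · d(rope)/dt = (22/(4√30)) · (-4) = -11√30/15 m/s
The boat approaches at 11√30/15 ≈ 4.017 m/s.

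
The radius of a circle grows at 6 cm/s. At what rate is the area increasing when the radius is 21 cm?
252π cm²/s

A = πr²
dA/dt = 2πr · dr/dt = 2π(21)(6) = 252π cm²/s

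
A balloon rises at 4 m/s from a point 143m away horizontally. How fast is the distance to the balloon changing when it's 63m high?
126√24418/12209 ≈ 1.613 m/s

z² = 143² + y²
z = √(143² + 63²) = √24418
dz/dt = y/z · dy/dt = 63/√24418 · 4 = 126√24418/12209 ≈ 1.613 m/s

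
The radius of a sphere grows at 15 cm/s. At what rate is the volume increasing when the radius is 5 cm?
1500π cm³/s

V = (4/3)πr³
dV/dt = dV/dr · dr/dt = 4πr² · 15
At r = 5: dV/dt = 1500π cm³/s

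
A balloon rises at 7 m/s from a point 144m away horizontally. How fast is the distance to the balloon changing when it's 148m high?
259√2665/2665 ≈ 5.017 m/s

z² = 144² + y²
z = √(144² + 148²) = 4√2665
dz/dt = y/z · dy/dt = 148/(4√2665) · 7 = 259√2665/2665 ≈ 5.017 m/s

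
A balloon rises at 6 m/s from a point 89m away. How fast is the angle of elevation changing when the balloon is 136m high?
0.020214 rad/s

tan(θ) = y/89
sec²(θ) · dθ/dt = (1/89) · dy/dt
dθ/dt = cos²(θ)/89 · 6 = 89/(89² + 136²) · 6
dθ/dt = 0.020214 rad/s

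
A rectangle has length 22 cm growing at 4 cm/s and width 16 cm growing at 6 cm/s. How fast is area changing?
196 cm²/s

A = lw
dA/dt = w·dl/dt + l·dw/dt = 16·4 + 22·6 = 196 cm²/s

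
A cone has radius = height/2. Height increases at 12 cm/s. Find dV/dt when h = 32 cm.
3072π cm³/s

V = (1/3)π(h/2)²h = πh³/12
dV/dt = πh²/4 · 12
At h = 32: dV/dt = 3072π cm³/s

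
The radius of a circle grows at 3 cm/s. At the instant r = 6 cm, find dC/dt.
6π cm/s

C = 2πr
dC/dt = 2π · dr/dt = 2π · 3 = 6π cm/s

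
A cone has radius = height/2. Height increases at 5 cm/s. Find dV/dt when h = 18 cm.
405π cm³/s

V = (1/3)π(h/2)²h = πh³/12
dV/dt = πh²/4 · 5
At h = 18: dV/dt = 405π cm³/s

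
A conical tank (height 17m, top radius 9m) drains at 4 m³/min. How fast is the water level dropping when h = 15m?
1156/(18225π) ≈ 0.02019 m/min

r/h = 9/17, so r = (9/17)h
V = (1/3)πr²h = (1/3)π((9/17)h)²h = (27/289)πh³
dV/dh = (81/289)πh²
dh/dt = (dV/dt)/(dV/dh) = -4/((81/289)π·15²) = -1156/(18225π) m/min
The level is dropping at 1156/(18225π) ≈ 0.02019 m/min.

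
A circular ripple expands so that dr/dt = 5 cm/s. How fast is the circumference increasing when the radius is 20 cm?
10π cm/s

C = 2πr
dC/dt = 2π · dr/dt = 2π · 5 = 10π cm/s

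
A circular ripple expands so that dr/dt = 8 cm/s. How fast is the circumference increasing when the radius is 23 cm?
16π cm/s

C = 2πr
dC/dt = 2π · dr/dt = 2π · 8 = 16π cm/s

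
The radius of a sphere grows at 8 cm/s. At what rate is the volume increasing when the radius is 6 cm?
1152π cm³/s

V = (4/3)πr³
dV/dt = dV/dr · dr/dt = 4πr² · 8
At r = 6: dV/dt = 1152π cm³/s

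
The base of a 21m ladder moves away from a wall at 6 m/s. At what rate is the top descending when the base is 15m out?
5√6/2 ≈ 6.124 m/s

x² + y² = 21²
2x·dx/dt + 2y·dy/dt = 0
dy/dt = -x/y · dx/dt = -15/(6√6) · 6 = -5√6/2 m/s
The top is descending at 5√6/2 ≈ 6.124 m/s.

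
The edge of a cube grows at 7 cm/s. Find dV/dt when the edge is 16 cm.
5376 cm³/s

V = s³
dV/dt = 3s² · ds/dt = 3·16²·7 = 5376 cm³/s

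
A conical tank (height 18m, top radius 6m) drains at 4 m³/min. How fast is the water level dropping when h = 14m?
9/(49π) ≈ 0.05847 m/min

r/h = 6/18, so r = (1/3)h
V = (1/3)πr²h = (1/3)π((1/3)h)²h = (1/27)πh³
dV/dh = (1/9)πh²
dh/dt = (dV/dt)/(dV/dh) = -4/((1/9)π·14²) = -9/(49π) m/min
The level is dropping at 9/(49π) ≈ 0.05847 m/min.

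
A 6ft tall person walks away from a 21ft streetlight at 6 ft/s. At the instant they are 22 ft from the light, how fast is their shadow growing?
12/5 ft/s

By similar triangles: 21/(x+s) = 6/s
Solving: s = 6x/15
ds/dt = 6/15 · dx/dt = 2/5 · 6 = 12/5 ft/s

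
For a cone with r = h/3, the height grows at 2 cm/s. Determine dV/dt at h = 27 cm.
162π cm³/s

V = (1/3)π(h/3)²h = πh³/27
dV/dt = πh²/9 · 2
At h = 27: dV/dt = 162π cm³/s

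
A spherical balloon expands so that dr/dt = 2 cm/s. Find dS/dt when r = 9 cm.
144π cm²/s

S = 4πr²
dS/dt = dS/dr · dr/dt = 8πr · 2
At r = 9: dS/dt = 144π cm²/s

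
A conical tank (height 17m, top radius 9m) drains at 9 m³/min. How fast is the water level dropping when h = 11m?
289/(1089π) ≈ 0.08447 m/min

r/h = 9/17, so r = (9/17)h
V = (1/3)πr²h = (1/3)π((9/17)h)²h = (27/289)πh³
dV/dh = (81/289)πh²
dh/dt = (dV/dt)/(dV/dh) = -9/((81/289)π·11²) = -289/(1089π) m/min
The level is dropping at 289/(1089π) ≈ 0.08447 m/min.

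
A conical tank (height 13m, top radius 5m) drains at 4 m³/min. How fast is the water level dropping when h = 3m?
676/(225π) ≈ 0.9563 m/min

r/h = 5/13, so r = (5/13)h
V = (1/3)πr²h = (1/3)π((5/13)h)²h = (25/507)πh³
dV/dh = (25/169)πh²
dh/dt = (dV/dt)/(dV/dh) = -4/((25/169)π·3²) = -676/(225π) m/min
The level is dropping at 676/(225π) ≈ 0.9563 m/min.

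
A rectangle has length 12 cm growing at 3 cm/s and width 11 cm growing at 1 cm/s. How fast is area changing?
45 cm²/s

A = lw
dA/dt = w·dl/dt + l·dw/dt = 11·3 + 12·1 = 45 cm²/s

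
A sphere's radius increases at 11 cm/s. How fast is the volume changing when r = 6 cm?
1584π cm³/s

V = (4/3)πr³
dV/dt = dV/dr · dr/dt = 4πr² · 11
At r = 6: dV/dt = 1584π cm³/s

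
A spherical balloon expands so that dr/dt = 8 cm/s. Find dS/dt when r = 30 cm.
1920π cm²/s

S = 4πr²
dS/dt = dS/dr · dr/dt = 8πr · 8
At r = 30: dS/dt = 1920π cm²/s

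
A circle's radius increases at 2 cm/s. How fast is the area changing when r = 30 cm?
120π cm²/s

A = πr²
dA/dt = 2πr · dr/dt = 2π(30)(2) = 120π cm²/s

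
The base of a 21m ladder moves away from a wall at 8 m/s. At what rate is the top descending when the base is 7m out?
2√2 ≈ 2.828 m/s

x² + y² = 21²
2x·dx/dt + 2y·dy/dt = 0
dy/dt = -x/y · dx/dt = -7/(14√2) · 8 = -2√2 m/s
The top is descending at 2√2 ≈ 2.828 m/s.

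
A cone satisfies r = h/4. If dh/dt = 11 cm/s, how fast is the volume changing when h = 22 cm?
1331π/4 cm³/s

V = (1/3)π(h/4)²h = πh³/48
dV/dt = πh²/16 · 11
At h = 22: dV/dt = 1331π/4 cm³/s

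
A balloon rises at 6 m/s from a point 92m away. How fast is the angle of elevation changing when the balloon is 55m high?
0.048046 rad/s

tan(θ) = y/92
sec²(θ) · dθ/dt = (1/92) · dy/dt
dθ/dt = cos²(θ)/92 · 6 = 92/(92² + 55²) · 6
dθ/dt = 0.048046 rad/s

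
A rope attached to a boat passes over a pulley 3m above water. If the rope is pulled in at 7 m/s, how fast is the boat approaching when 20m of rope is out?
140√391/391 ≈ 7.08 m/s

rope² = x² + 3²
x = √(20² - 3²) = √391
dx/dt = (rope/x) · d(rope)/dt = (20/√391) · (-7) = -140√391/391 m/s
The boat approaches at 140√391/391 ≈ 7.08 m/s.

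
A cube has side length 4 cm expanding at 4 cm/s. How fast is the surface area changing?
192 cm²/s

A = 6s²
dA/dt = 12s · ds/dt = 12·4·4 = 192 cm²/s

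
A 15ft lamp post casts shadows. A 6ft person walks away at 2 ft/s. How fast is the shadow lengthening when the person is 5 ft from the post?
4/3 ft/s

By similar triangles: 15/(x+s) = 6/s
Solving: s = 6x/9
ds/dt = 6/9 · dx/dt = 2/3 · 2 = 4/3 ft/s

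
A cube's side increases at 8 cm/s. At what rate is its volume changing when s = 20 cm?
9600 cm³/s

V = s³
dV/dt = 3s² · ds/dt = 3·20²·8 = 9600 cm³/s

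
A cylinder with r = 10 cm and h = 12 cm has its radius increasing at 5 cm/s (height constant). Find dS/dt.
320π cm²/s

S = 2πrh + 2πr² (lateral + bases)
dS/dt = (2πh + 4πr)·dr/dt = (2π·12 + 4π·10)·5
= 320π cm²/s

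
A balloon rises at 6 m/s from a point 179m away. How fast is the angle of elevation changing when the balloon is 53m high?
0.030818 rad/s

tan(θ) = y/179
sec²(θ) · dθ/dt = (1/179) · dy/dt
dθ/dt = cos²(θ)/179 · 6 = 179/(179² + 53²) · 6
dθ/dt = 0.030818 rad/s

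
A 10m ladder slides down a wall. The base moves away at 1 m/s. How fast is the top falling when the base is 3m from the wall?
3√91/91 ≈ 0.3145 m/s

x² + y² = 10²
2x·dx/dt + 2y·dy/dt = 0
dy/dt = -x/y · dx/dt = -3/√91 · 1 = -3√91/91 m/s
The top is descending at 3√91/91 ≈ 0.3145 m/s.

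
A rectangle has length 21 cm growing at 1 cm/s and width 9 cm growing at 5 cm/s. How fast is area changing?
114 cm²/s

A = lw
dA/dt = w·dl/dt + l·dw/dt = 9·1 + 21·5 = 114 cm²/s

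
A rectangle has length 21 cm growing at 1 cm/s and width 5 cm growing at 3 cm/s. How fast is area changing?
68 cm²/s

A = lw
dA/dt = w·dl/dt + l·dw/dt = 5·1 + 21·3 = 68 cm²/s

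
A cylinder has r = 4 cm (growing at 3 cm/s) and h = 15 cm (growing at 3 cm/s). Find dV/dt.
408π cm³/s

V = πr²h
dV/dt = 2πrh·dr/dt + πr²·dh/dt
= 2π(4)(15)(3) + π(4)²(3)
= 408π cm³/s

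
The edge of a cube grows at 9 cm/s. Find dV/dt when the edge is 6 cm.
972 cm³/s

V = s³
dV/dt = 3s² · ds/dt = 3·6²·9 = 972 cm³/s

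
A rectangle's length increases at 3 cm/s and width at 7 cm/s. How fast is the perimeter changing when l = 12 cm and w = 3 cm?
20 cm/s

P = 2(l + w)
dP/dt = 2(dl/dt + dw/dt) = 2(3 + 7) = 20 cm/s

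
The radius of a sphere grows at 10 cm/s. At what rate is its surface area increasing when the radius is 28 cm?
2240π cm²/s

S = 4πr²
dS/dt = dS/dr · dr/dt = 8πr · 10
At r = 28: dS/dt = 2240π cm²/s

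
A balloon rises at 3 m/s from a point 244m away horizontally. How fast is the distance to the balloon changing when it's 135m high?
405√77761/77761 ≈ 1.452 m/s

z² = 244² + y²
z = √(244² + 135²) = √77761
dz/dt = y/z · dy/dt = 135/√77761 · 3 = 405√77761/77761 ≈ 1.452 m/s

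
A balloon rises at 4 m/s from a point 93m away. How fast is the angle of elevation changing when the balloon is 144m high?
0.01266 rad/s

tan(θ) = y/93
sec²(θ) · dθ/dt = (1/93) · dy/dt
dθ/dt = cos²(θ)/93 · 4 = 93/(93² + 144²) · 4
dθ/dt = 0.01266 rad/s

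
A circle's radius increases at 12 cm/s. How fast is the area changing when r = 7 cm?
168π cm²/s

A = πr²
dA/dt = 2πr · dr/dt = 2π(7)(12) = 168π cm²/s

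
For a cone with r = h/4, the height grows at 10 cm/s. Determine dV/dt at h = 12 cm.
90π cm³/s

V = (1/3)π(h/4)²h = πh³/48
dV/dt = πh²/16 · 10
At h = 12: dV/dt = 90π cm³/s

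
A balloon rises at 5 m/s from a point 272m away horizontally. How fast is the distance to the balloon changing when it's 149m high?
149√96185/19237 ≈ 2.402 m/s

z² = 272² + y²
z = √(272² + 149²) = √96185
dz/dt = y/z · dy/dt = 149/√96185 · 5 = 149√96185/19237 ≈ 2.402 m/s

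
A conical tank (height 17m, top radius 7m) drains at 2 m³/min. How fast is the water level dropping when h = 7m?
578/(2401π) ≈ 0.07663 m/min

r/h = 7/17, so r = (7/17)h
V = (1/3)πr²h = (1/3)π((7/17)h)²h = (49/867)πh³
dV/dh = (49/289)πh²
dh/dt = (dV/dt)/(dV/dh) = -2/((49/289)π·7²) = -578/(2401π) m/min
The level is dropping at 578/(2401π) ≈ 0.07663 m/min.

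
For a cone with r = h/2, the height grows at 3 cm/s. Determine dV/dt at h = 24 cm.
432π cm³/s

V = (1/3)π(h/2)²h = πh³/12
dV/dt = πh²/4 · 3
At h = 24: dV/dt = 432π cm³/s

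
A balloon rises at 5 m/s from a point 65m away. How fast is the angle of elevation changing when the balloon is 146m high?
0.012725 rad/s

tan(θ) = y/65
sec²(θ) · dθ/dt = (1/65) · dy/dt
dθ/dt = cos²(θ)/65 · 5 = 65/(65² + 146²) · 5
dθ/dt = 0.012725 rad/s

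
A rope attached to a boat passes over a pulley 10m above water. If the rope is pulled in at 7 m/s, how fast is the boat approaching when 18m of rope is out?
9√14/4 ≈ 8.419 m/s

rope² = x² + 10²
x = √(18² - 10²) = 4√14
dx/dt = (rope/x) · d(rope)/dt = (18/(4√14)) · (-7) = -9√14/4 m/s
The boat approaches at 9√14/4 ≈ 8.419 m/s.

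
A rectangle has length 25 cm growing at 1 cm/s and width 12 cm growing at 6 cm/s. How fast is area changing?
162 cm²/s

A = lw
dA/dt = w·dl/dt + l·dw/dt = 12·1 + 25·6 = 162 cm²/s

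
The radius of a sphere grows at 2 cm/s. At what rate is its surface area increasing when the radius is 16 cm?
256π cm²/s

S = 4πr²
dS/dt = dS/dr · dr/dt = 8πr · 2
At r = 16: dS/dt = 256π cm²/s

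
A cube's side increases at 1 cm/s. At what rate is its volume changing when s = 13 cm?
507 cm³/s

V = s³
dV/dt = 3s² · ds/dt = 3·13²·1 = 507 cm³/s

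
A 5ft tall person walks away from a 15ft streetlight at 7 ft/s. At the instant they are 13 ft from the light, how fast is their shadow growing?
7/2 ft/s

By similar triangles: 15/(x+s) = 5/s
Solving: s = 5x/10
ds/dt = 5/10 · dx/dt = 1/2 · 7 = 7/2 ft/s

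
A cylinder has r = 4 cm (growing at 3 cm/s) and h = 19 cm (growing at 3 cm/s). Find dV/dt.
504π cm³/s

V = πr²h
dV/dt = 2πrh·dr/dt + πr²·dh/dt
= 2π(4)(19)(3) + π(4)²(3)
= 504π cm³/s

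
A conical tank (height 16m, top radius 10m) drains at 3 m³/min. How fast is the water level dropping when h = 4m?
12/(25π) ≈ 0.1528 m/min

r/h = 10/16, so r = (5/8)h
V = (1/3)πr²h = (1/3)π((5/8)h)²h = (25/192)πh³
dV/dh = (25/64)πh²
dh/dt = (dV/dt)/(dV/dh) = -3/((25/64)π·4²) = -12/(25π) m/min
The level is dropping at 12/(25π) ≈ 0.1528 m/min.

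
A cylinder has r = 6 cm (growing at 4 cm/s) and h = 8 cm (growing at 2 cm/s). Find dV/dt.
456π cm³/s

V = πr²h
dV/dt = 2πrh·dr/dt + πr²·dh/dt
= 2π(6)(8)(4) + π(6)²(2)
= 456π cm³/s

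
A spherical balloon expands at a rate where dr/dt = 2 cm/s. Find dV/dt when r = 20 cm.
3200π cm³/s

V = (4/3)πr³
dV/dt = dV/dr · dr/dt = 4πr² · 2
At r = 20: dV/dt = 3200π cm³/s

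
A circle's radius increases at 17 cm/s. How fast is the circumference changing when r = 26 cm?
34π cm/s

C = 2πr
dC/dt = 2π · dr/dt = 2π · 17 = 34π cm/s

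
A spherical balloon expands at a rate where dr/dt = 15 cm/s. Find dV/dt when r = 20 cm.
24000π cm³/s

V = (4/3)πr³
dV/dt = dV/dr · dr/dt = 4πr² · 15
At r = 20: dV/dt = 24000π cm³/s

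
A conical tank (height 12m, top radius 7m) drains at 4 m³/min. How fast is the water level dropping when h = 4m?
36/(49π) ≈ 0.2339 m/min

r/h = 7/12, so r = (7/12)h
V = (1/3)πr²h = (1/3)π((7/12)h)²h = (49/432)πh³
dV/dh = (49/144)πh²
dh/dt = (dV/dt)/(dV/dh) = -4/((49/144)π·4²) = -36/(49π) m/min
The level is dropping at 36/(49π) ≈ 0.2339 m/min.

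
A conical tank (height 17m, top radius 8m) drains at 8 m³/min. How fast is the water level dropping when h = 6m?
289/(288π) ≈ 0.3194 m/min

r/h = 8/17, so r = (8/17)h
V = (1/3)πr²h = (1/3)π((8/17)h)²h = (64/867)πh³
dV/dh = (64/289)πh²
dh/dt = (dV/dt)/(dV/dh) = -8/((64/289)π·6²) = -289/(288π) m/min
The level is dropping at 289/(288π) ≈ 0.3194 m/min.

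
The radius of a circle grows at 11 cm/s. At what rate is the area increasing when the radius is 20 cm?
440π cm²/s

A = πr²
dA/dt = 2πr · dr/dt = 2π(20)(11) = 440π cm²/s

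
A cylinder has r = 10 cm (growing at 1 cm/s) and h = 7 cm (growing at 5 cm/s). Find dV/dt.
640π cm³/s

V = πr²h
dV/dt = 2πrh·dr/dt + πr²·dh/dt
= 2π(10)(7)(1) + π(10)²(5)
= 640π cm³/s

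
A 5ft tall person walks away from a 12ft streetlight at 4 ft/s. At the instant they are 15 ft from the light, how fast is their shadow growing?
20/7 ft/s

By similar triangles: 12/(x+s) = 5/s
Solving: s = 5x/7
ds/dt = 5/7 · dx/dt = 5/7 · 4 = 20/7 ft/s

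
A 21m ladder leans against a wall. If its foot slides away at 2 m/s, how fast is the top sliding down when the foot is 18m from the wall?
12√13/13 ≈ 3.328 m/s

x² + y² = 21²
2x·dx/dt + 2y·dy/dt = 0
dy/dt = -x/y · dx/dt = -18/(3√13) · 2 = -12√13/13 m/s
The top is descending at 12√13/13 ≈ 3.328 m/s.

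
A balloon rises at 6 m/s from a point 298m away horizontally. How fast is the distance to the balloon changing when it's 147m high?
882√110413/110413 ≈ 2.654 m/s

z² = 298² + y²
z = √(298² + 147²) = √110413
dz/dt = y/z · dy/dt = 147/√110413 · 6 = 882√110413/110413 ≈ 2.654 m/s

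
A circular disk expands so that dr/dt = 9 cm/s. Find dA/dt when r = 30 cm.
540π cm²/s

A = πr²
dA/dt = 2πr · dr/dt = 2π(30)(9) = 540π cm²/s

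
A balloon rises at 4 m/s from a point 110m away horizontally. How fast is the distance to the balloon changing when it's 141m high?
564√31981/31981 ≈ 3.154 m/s

z² = 110² + y²
z = √(110² + 141²) = √31981
dz/dt = y/z · dy/dt = 141/√31981 · 4 = 564√31981/31981 ≈ 3.154 m/s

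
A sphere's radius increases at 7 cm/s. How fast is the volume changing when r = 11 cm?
3388π cm³/s

V = (4/3)πr³
dV/dt = dV/dr · dr/dt = 4πr² · 7
At r = 11: dV/dt = 3388π cm³/s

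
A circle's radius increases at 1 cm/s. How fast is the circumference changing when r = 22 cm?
2π cm/s

C = 2πr
dC/dt = 2π · dr/dt = 2π · 1 = 2π cm/s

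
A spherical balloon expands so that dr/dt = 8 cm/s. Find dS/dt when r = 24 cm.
1536π cm²/s

S = 4πr²
dS/dt = dS/dr · dr/dt = 8πr · 8
At r = 24: dS/dt = 1536π cm²/s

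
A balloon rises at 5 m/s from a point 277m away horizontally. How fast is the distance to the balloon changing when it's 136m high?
136√3809/3809 ≈ 2.204 m/s

z² = 277² + y²
z = √(277² + 136²) = 5√3809
dz/dt = y/z · dy/dt = 136/(5√3809) · 5 = 136√3809/3809 ≈ 2.204 m/s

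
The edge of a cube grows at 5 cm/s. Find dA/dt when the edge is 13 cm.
780 cm²/s

A = 6s²
dA/dt = 12s · ds/dt = 12·13·5 = 780 cm²/s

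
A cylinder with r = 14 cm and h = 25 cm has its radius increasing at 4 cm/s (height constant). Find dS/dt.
424π cm²/s

S = 2πrh + 2πr² (lateral + bases)
dS/dt = (2πh + 4πr)·dr/dt = (2π·25 + 4π·14)·4
= 424π cm²/s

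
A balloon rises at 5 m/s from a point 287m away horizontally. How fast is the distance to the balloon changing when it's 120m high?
600√96769/96769 ≈ 1.929 m/s

z² = 287² + y²
z = √(287² + 120²) = √96769
dz/dt = y/z · dy/dt = 120/√96769 · 5 = 600√96769/96769 ≈ 1.929 m/s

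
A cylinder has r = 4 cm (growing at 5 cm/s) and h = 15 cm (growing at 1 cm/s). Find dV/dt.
616π cm³/s

V = πr²h
dV/dt = 2πrh·dr/dt + πr²·dh/dt
= 2π(4)(15)(5) + π(4)²(1)
= 616π cm³/s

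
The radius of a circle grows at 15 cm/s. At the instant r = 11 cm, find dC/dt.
30π cm/s

C = 2πr
dC/dt = 2π · dr/dt = 2π · 15 = 30π cm/s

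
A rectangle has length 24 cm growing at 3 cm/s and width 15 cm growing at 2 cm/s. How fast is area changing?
93 cm²/s

A = lw
dA/dt = w·dl/dt + l·dw/dt = 15·3 + 24·2 = 93 cm²/s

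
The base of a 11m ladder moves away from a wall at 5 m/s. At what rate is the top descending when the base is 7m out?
35√2/12 ≈ 4.125 m/s

x² + y² = 11²
2x·dx/dt + 2y·dy/dt = 0
dy/dt = -x/y · dx/dt = -7/(6√2) · 5 = -35√2/12 m/s
The top is descending at 35√2/12 ≈ 4.125 m/s.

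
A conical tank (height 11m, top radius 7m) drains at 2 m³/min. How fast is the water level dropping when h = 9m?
242/(3969π) ≈ 0.01941 m/min

r/h = 7/11, so r = (7/11)h
V = (1/3)πr²h = (1/3)π((7/11)h)²h = (49/363)πh³
dV/dh = (49/121)πh²
dh/dt = (dV/dt)/(dV/dh) = -2/((49/121)π·9²) = -242/(3969π) m/min
The level is dropping at 242/(3969π) ≈ 0.01941 m/min.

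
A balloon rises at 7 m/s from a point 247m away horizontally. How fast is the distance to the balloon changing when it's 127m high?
889√77138/77138 ≈ 3.201 m/s

z² = 247² + y²
z = √(247² + 127²) = √77138
dz/dt = y/z · dy/dt = 127/√77138 · 7 = 889√77138/77138 ≈ 3.201 m/s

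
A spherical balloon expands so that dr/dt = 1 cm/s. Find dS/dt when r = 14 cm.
112π cm²/s

S = 4πr²
dS/dt = dS/dr · dr/dt = 8πr · 1
At r = 14: dS/dt = 112π cm²/s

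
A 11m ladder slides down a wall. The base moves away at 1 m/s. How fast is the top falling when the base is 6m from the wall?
6√85/85 ≈ 0.6508 m/s

x² + y² = 11²
2x·dx/dt + 2y·dy/dt = 0
dy/dt = -x/y · dx/dt = -6/√85 · 1 = -6√85/85 m/s
The top is descending at 6√85/85 ≈ 0.6508 m/s.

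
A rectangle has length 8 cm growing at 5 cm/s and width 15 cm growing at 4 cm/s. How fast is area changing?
107 cm²/s

A = lw
dA/dt = w·dl/dt + l·dw/dt = 15·5 + 8·4 = 107 cm²/s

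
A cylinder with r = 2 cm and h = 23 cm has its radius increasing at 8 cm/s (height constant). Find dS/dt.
432π cm²/s

S = 2πrh + 2πr² (lateral + bases)
dS/dt = (2πh + 4πr)·dr/dt = (2π·23 + 4π·2)·8
= 432π cm²/s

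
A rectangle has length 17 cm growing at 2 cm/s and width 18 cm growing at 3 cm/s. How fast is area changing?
87 cm²/s

A = lw
dA/dt = w·dl/dt + l·dw/dt = 18·2 + 17·3 = 87 cm²/s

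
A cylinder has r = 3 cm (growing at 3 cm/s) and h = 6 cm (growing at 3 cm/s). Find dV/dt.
135π cm³/s

V = πr²h
dV/dt = 2πrh·dr/dt + πr²·dh/dt
= 2π(3)(6)(3) + π(3)²(3)
= 135π cm³/s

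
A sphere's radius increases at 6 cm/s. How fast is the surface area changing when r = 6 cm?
288π cm²/s

S = 4πr²
dS/dt = dS/dr · dr/dt = 8πr · 6
At r = 6: dS/dt = 288π cm²/s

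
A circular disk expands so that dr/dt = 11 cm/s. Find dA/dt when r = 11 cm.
242π cm²/s

A = πr²
dA/dt = 2πr · dr/dt = 2π(11)(11) = 242π cm²/s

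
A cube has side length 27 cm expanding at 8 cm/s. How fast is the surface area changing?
2592 cm²/s

A = 6s²
dA/dt = 12s · ds/dt = 12·27·8 = 2592 cm²/s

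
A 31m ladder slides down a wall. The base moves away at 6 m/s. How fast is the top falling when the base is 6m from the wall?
36√37/185 ≈ 1.184 m/s

x² + y² = 31²
2x·dx/dt + 2y·dy/dt = 0
dy/dt = -x/y · dx/dt = -6/(5√37) · 6 = -36√37/185 m/s
The top is descending at 36√37/185 ≈ 1.184 m/s.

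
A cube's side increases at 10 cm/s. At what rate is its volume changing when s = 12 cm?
4320 cm³/s

V = s³
dV/dt = 3s² · ds/dt = 3·12²·10 = 4320 cm³/s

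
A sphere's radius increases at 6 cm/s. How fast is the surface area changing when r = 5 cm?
240π cm²/s

S = 4πr²
dS/dt = dS/dr · dr/dt = 8πr · 6
At r = 5: dS/dt = 240π cm²/s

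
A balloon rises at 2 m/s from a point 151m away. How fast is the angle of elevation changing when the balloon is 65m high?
0.011174 rad/s

tan(θ) = y/151
sec²(θ) · dθ/dt = (1/151) · dy/dt
dθ/dt = cos²(θ)/151 · 2 = 151/(151² + 65²) · 2
dθ/dt = 0.011174 rad/s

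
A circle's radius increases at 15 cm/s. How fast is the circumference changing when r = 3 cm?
30π cm/s

C = 2πr
dC/dt = 2π · dr/dt = 2π · 15 = 30π cm/s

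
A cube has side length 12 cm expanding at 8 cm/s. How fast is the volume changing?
3456 cm³/s

V = s³
dV/dt = 3s² · ds/dt = 3·12²·8 = 3456 cm³/s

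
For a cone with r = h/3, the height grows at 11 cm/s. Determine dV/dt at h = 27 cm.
891π cm³/s

V = (1/3)π(h/3)²h = πh³/27
dV/dt = πh²/9 · 11
At h = 27: dV/dt = 891π cm³/s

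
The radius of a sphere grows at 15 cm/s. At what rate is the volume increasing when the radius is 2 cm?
240π cm³/s

V = (4/3)πr³
dV/dt = dV/dr · dr/dt = 4πr² · 15
At r = 2: dV/dt = 240π cm³/s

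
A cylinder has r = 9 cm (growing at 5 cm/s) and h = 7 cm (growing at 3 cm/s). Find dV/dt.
873π cm³/s

V = πr²h
dV/dt = 2πrh·dr/dt + πr²·dh/dt
= 2π(9)(7)(5) + π(9)²(3)
= 873π cm³/s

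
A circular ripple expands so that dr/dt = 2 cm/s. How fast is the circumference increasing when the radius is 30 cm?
4π cm/s

C = 2πr
dC/dt = 2π · dr/dt = 2π · 2 = 4π cm/s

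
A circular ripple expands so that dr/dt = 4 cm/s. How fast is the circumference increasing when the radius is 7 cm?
8π cm/s

C = 2πr
dC/dt = 2π · dr/dt = 2π · 4 = 8π cm/s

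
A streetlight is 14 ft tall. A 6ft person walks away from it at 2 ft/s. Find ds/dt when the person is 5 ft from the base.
3/2 ft/s

By similar triangles: 14/(x+s) = 6/s
Solving: s = 6x/8
ds/dt = 6/8 · dx/dt = 3/4 · 2 = 3/2 ft/s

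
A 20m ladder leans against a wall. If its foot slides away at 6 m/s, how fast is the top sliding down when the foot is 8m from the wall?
4√21/7 ≈ 2.619 m/s

x² + y² = 20²
2x·dx/dt + 2y·dy/dt = 0
dy/dt = -x/y · dx/dt = -8/(4√21) · 6 = -4√21/7 m/s
The top is descending at 4√21/7 ≈ 2.619 m/s.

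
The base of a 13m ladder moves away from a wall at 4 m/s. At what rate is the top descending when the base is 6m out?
24√133/133 ≈ 2.081 m/s

x² + y² = 13²
2x·dx/dt + 2y·dy/dt = 0
dy/dt = -x/y · dx/dt = -6/√133 · 4 = -24√133/133 m/s
The top is descending at 24√133/133 ≈ 2.081 m/s.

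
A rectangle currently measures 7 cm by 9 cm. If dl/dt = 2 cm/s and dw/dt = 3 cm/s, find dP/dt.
10 cm/s

P = 2(l + w)
dP/dt = 2(dl/dt + dw/dt) = 2(2 + 3) = 10 cm/s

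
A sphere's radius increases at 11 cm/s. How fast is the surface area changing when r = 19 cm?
1672π cm²/s

S = 4πr²
dS/dt = dS/dr · dr/dt = 8πr · 11
At r = 19: dS/dt = 1672π cm²/s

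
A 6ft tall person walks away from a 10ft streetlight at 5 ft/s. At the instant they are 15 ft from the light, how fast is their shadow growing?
15/2 ft/s

By similar triangles: 10/(x+s) = 6/s
Solving: s = 6x/4
ds/dt = 6/4 · dx/dt = 3/2 · 5 = 15/2 ft/s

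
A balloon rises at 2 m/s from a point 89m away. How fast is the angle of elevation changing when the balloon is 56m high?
0.016098 rad/s

tan(θ) = y/89
sec²(θ) · dθ/dt = (1/89) · dy/dt
dθ/dt = cos²(θ)/89 · 2 = 89/(89² + 56²) · 2
dθ/dt = 0.016098 rad/s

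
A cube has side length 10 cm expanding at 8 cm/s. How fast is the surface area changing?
960 cm²/s

A = 6s²
dA/dt = 12s · ds/dt = 12·10·8 = 960 cm²/s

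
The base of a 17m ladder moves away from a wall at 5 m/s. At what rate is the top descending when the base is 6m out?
30√253/253 ≈ 1.886 m/s

x² + y² = 17²
2x·dx/dt + 2y·dy/dt = 0
dy/dt = -x/y · dx/dt = -6/√253 · 5 = -30√253/253 m/s
The top is descending at 30√253/253 ≈ 1.886 m/s.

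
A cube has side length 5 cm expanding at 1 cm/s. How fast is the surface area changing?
60 cm²/s

A = 6s²
dA/dt = 12s · ds/dt = 12·5·1 = 60 cm²/s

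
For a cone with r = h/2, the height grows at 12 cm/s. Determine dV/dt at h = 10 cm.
300π cm³/s

V = (1/3)π(h/2)²h = πh³/12
dV/dt = πh²/4 · 12
At h = 10: dV/dt = 300π cm³/s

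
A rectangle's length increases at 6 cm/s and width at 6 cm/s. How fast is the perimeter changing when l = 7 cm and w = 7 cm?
24 cm/s

P = 2(l + w)
dP/dt = 2(dl/dt + dw/dt) = 2(6 + 6) = 24 cm/s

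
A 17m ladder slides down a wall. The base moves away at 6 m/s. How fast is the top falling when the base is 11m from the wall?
11√42/14 ≈ 5.092 m/s

x² + y² = 17²
2x·dx/dt + 2y·dy/dt = 0
dy/dt = -x/y · dx/dt = -11/(2√42) · 6 = -11√42/14 m/s
The top is descending at 11√42/14 ≈ 5.092 m/s.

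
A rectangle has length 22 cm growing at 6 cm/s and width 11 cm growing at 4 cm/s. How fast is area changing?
154 cm²/s

A = lw
dA/dt = w·dl/dt + l·dw/dt = 11·6 + 22·4 = 154 cm²/s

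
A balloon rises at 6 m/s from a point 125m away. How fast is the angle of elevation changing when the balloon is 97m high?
0.029959 rad/s

tan(θ) = y/125
sec²(θ) · dθ/dt = (1/125) · dy/dt
dθ/dt = cos²(θ)/125 · 6 = 125/(125² + 97²) · 6
dθ/dt = 0.029959 rad/s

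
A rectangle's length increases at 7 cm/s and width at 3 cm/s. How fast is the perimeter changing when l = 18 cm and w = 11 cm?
20 cm/s

P = 2(l + w)
dP/dt = 2(dl/dt + dw/dt) = 2(7 + 3) = 20 cm/s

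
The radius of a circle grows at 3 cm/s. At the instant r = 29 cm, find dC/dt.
6π cm/s

C = 2πr
dC/dt = 2π · dr/dt = 2π · 3 = 6π cm/s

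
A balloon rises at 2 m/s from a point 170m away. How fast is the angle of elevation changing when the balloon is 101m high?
0.008695 rad/s

tan(θ) = y/170
sec²(θ) · dθ/dt = (1/170) · dy/dt
dθ/dt = cos²(θ)/170 · 2 = 170/(170² + 101²) · 2
dθ/dt = 0.008695 rad/s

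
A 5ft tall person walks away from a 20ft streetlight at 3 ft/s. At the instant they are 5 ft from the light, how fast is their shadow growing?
1 ft/s

By similar triangles: 20/(x+s) = 5/s
Solving: s = 5x/15
ds/dt = 5/15 · dx/dt = 1/3 · 3 = 1 ft/s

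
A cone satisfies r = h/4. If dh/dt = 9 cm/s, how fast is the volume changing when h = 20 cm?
225π cm³/s

V = (1/3)π(h/4)²h = πh³/48
dV/dt = πh²/16 · 9
At h = 20: dV/dt = 225π cm³/s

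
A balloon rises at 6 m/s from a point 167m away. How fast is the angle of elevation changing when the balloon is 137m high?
0.021475 rad/s

tan(θ) = y/167
sec²(θ) · dθ/dt = (1/167) · dy/dt
dθ/dt = cos²(θ)/167 · 6 = 167/(167² + 137²) · 6
dθ/dt = 0.021475 rad/s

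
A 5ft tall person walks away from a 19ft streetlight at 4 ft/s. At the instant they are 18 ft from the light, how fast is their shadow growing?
10/7 ft/s

By similar triangles: 19/(x+s) = 5/s
Solving: s = 5x/14
ds/dt = 5/14 · dx/dt = 5/14 · 4 = 10/7 ft/s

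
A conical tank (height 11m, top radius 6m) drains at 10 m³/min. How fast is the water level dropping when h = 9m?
605/(1458π) ≈ 0.1321 m/min

r/h = 6/11, so r = (6/11)h
V = (1/3)πr²h = (1/3)π((6/11)h)²h = (12/121)πh³
dV/dh = (36/121)πh²
dh/dt = (dV/dt)/(dV/dh) = -10/((36/121)π·9²) = -605/(1458π) m/min
The level is dropping at 605/(1458π) ≈ 0.1321 m/min.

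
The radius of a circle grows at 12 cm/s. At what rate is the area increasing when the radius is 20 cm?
480π cm²/s

A = πr²
dA/dt = 2πr · dr/dt = 2π(20)(12) = 480π cm²/s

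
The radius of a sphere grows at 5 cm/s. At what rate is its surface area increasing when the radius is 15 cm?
600π cm²/s

S = 4πr²
dS/dt = dS/dr · dr/dt = 8πr · 5
At r = 15: dS/dt = 600π cm²/s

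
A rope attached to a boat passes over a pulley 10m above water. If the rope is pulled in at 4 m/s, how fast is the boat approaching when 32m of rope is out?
64√231/231 ≈ 4.211 m/s

rope² = x² + 10²
x = √(32² - 10²) = 2√231
dx/dt = (rope/x) · d(rope)/dt = (32/(2√231)) · (-4) = -64√231/231 m/s
The boat approaches at 64√231/231 ≈ 4.211 m/s.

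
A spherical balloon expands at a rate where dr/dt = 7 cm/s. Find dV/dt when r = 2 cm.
112π cm³/s

V = (4/3)πr³
dV/dt = dV/dr · dr/dt = 4πr² · 7
At r = 2: dV/dt = 112π cm³/s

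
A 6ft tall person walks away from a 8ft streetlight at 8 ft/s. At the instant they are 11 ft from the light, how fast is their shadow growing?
24 ft/s

By similar triangles: 8/(x+s) = 6/s
Solving: s = 6x/2
ds/dt = 6/2 · dx/dt = 3 · 8 = 24 ft/s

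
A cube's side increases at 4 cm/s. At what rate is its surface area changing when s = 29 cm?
1392 cm²/s

A = 6s²
dA/dt = 12s · ds/dt = 12·29·4 = 1392 cm²/s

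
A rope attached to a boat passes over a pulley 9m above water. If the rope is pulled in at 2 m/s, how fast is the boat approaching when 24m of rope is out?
16√55/55 ≈ 2.157 m/s

rope² = x² + 9²
x = √(24² - 9²) = 3√55
dx/dt = (rope/x) · d(rope)/dt = (24/(3√55)) · (-2) = -16√55/55 m/s
The boat approaches at 16√55/55 ≈ 2.157 m/s.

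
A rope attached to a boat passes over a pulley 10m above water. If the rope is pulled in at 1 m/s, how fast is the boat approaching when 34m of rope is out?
17√66/132 ≈ 1.046 m/s

rope² = x² + 10²
x = √(34² - 10²) = 4√66
dx/dt = (rope/x) · d(rope)/dt = (34/(4√66)) · (-1) = -17√66/132 m/s
The boat approaches at 17√66/132 ≈ 1.046 m/s.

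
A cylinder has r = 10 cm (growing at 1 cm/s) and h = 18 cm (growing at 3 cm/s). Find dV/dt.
660π cm³/s

V = πr²h
dV/dt = 2πrh·dr/dt + πr²·dh/dt
= 2π(10)(18)(1) + π(10)²(3)
= 660π cm³/s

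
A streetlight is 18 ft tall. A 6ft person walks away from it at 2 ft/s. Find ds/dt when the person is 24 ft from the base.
1 ft/s

By similar triangles: 18/(x+s) = 6/s
Solving: s = 6x/12
ds/dt = 6/12 · dx/dt = 1/2 · 2 = 1 ft/s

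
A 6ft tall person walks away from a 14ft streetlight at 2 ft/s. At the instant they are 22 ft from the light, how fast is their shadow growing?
3/2 ft/s

By similar triangles: 14/(x+s) = 6/s
Solving: s = 6x/8
ds/dt = 6/8 · dx/dt = 3/4 · 2 = 3/2 ft/s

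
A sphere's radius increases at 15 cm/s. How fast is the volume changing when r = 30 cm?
54000π cm³/s

V = (4/3)πr³
dV/dt = dV/dr · dr/dt = 4πr² · 15
At r = 30: dV/dt = 54000π cm³/s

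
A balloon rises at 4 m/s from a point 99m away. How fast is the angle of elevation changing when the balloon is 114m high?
0.017371 rad/s

tan(θ) = y/99
sec²(θ) · dθ/dt = (1/99) · dy/dt
dθ/dt = cos²(θ)/99 · 4 = 99/(99² + 114²) · 4
dθ/dt = 0.017371 rad/s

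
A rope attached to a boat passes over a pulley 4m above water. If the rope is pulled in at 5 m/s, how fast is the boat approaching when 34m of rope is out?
17√285/57 ≈ 5.035 m/s

rope² = x² + 4²
x = √(34² - 4²) = 2√285
dx/dt = (rope/x) · d(rope)/dt = (34/(2√285)) · (-5) = -17√285/57 m/s
The boat approaches at 17√285/57 ≈ 5.035 m/s.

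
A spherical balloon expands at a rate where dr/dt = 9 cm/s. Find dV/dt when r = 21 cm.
15876π cm³/s

V = (4/3)πr³
dV/dt = dV/dr · dr/dt = 4πr² · 9
At r = 21: dV/dt = 15876π cm³/s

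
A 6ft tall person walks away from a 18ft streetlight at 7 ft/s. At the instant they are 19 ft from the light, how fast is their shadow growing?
7/2 ft/s

By similar triangles: 18/(x+s) = 6/s
Solving: s = 6x/12
ds/dt = 6/12 · dx/dt = 1/2 · 7 = 7/2 ft/s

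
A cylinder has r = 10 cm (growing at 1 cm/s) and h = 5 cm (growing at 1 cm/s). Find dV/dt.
200π cm³/s

V = πr²h
dV/dt = 2πrh·dr/dt + πr²·dh/dt
= 2π(10)(5)(1) + π(10)²(1)
= 200π cm³/s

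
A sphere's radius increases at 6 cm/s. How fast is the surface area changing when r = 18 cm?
864π cm²/s

S = 4πr²
dS/dt = dS/dr · dr/dt = 8πr · 6
At r = 18: dS/dt = 864π cm²/s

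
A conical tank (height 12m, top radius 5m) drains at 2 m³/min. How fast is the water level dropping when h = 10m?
72/(625π) ≈ 0.03667 m/min

r/h = 5/12, so r = (5/12)h
V = (1/3)πr²h = (1/3)π((5/12)h)²h = (25/432)πh³
dV/dh = (25/144)πh²
dh/dt = (dV/dt)/(dV/dh) = -2/((25/144)π·10²) = -72/(625π) m/min
The level is dropping at 72/(625π) ≈ 0.03667 m/min.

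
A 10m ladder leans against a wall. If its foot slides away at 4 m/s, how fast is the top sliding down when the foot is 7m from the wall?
28√51/51 ≈ 3.921 m/s

x² + y² = 10²
2x·dx/dt + 2y·dy/dt = 0
dy/dt = -x/y · dx/dt = -7/√51 · 4 = -28√51/51 m/s
The top is descending at 28√51/51 ≈ 3.921 m/s.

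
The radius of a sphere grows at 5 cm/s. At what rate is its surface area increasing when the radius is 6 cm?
240π cm²/s

S = 4πr²
dS/dt = dS/dr · dr/dt = 8πr · 5
At r = 6: dS/dt = 240π cm²/s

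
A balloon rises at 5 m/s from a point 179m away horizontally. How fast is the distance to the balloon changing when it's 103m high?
103√1706/1706 ≈ 2.494 m/s

z² = 179² + y²
z = √(179² + 103²) = 5√1706
dz/dt = y/z · dy/dt = 103/(5√1706) · 5 = 103√1706/1706 ≈ 2.494 m/s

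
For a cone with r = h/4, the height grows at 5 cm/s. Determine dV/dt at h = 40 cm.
500π cm³/s

V = (1/3)π(h/4)²h = πh³/48
dV/dt = πh²/16 · 5
At h = 40: dV/dt = 500π cm³/s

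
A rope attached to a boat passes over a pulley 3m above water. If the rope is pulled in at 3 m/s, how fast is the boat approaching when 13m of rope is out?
39√10/40 ≈ 3.083 m/s

rope² = x² + 3²
x = √(13² - 3²) = 4√10
dx/dt = (rope/x) · d(rope)/dt = (13/(4√10)) · (-3) = -39√10/40 m/s
The boat approaches at 39√10/40 ≈ 3.083 m/s.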